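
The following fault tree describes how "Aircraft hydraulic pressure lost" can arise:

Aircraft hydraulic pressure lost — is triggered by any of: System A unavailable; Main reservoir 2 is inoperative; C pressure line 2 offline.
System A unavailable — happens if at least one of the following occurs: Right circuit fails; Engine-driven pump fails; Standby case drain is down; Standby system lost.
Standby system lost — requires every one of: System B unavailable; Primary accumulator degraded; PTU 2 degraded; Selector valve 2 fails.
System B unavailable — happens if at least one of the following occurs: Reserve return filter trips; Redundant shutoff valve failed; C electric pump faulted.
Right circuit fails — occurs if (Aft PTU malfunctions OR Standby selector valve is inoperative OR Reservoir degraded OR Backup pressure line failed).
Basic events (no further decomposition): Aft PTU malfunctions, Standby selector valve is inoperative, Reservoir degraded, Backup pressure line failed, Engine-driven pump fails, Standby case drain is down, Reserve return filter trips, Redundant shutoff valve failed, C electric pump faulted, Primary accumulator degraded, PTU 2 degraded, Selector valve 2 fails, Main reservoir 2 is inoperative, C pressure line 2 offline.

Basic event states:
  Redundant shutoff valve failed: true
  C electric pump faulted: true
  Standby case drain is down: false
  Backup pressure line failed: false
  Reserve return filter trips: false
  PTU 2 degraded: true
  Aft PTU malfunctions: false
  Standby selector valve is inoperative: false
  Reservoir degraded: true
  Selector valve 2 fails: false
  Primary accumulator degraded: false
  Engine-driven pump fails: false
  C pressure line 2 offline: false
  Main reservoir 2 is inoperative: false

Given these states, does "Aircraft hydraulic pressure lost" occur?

Yes

Right circuit fails [OR]: Aft PTU malfunctions=not, Standby selector valve is inoperative=not, Reservoir degraded=occurs, Backup pressure line failed=not → at least one input occurs → occurs.
System B unavailable [OR]: Reserve return filter trips=not, Redundant shutoff valve failed=occurs, C electric pump faulted=occurs → at least one input occurs → occurs.
Standby system lost [AND]: System B unavailable=occurs, Primary accumulator degraded=not, PTU 2 degraded=occurs, Selector valve 2 fails=not → not all inputs occur → does not occur.
System A unavailable [OR]: Right circuit fails=occurs, Engine-driven pump fails=not, Standby case drain is down=not, Standby system lost=not → at least one input occurs → occurs.
Aircraft hydraulic pressure lost [OR]: System A unavailable=occurs, Main reservoir 2 is inoperative=not, C pressure line 2 offline=not → at least one input occurs → occurs.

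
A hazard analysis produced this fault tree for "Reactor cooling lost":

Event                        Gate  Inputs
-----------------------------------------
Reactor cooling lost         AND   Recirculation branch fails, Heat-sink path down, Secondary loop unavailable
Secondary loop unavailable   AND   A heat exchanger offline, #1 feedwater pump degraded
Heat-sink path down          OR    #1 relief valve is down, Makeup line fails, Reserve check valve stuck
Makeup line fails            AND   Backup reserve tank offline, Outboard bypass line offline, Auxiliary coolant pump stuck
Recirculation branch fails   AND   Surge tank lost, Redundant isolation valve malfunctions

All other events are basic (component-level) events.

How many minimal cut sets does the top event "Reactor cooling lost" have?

Recirculation branch fails [AND]: one cut set from each child combined → 1 × 1 = 1 cut set(s).
Makeup line fails [AND]: one cut set from each child combined → 1 × 1 × 1 = 1 cut set(s).
Heat-sink path down [OR]: union of children's cut sets → 3 cut set(s).
Secondary loop unavailable [AND]: one cut set from each child combined → 1 × 1 = 1 cut set(s).
Reactor cooling lost [AND]: one cut set from each child combined → 1 × 3 × 1 = 3 cut set(s).
Minimal cut sets: {#1 feedwater pump degraded, #1 relief valve is down, A heat exchanger offline, Redundant isolation valve malfunctions, Surge tank lost}; {#1 feedwater pump degraded, A heat exchanger offline, Auxiliary coolant pump stuck, Backup reserve tank offline, Outboard bypass line offline, Redundant isolation valve malfunctions, Surge tank lost}; {#1 feedwater pump degraded, A heat exchanger offline, Redundant isolation valve malfunctions, Reserve check valve stuck, Surge tank lost}.

3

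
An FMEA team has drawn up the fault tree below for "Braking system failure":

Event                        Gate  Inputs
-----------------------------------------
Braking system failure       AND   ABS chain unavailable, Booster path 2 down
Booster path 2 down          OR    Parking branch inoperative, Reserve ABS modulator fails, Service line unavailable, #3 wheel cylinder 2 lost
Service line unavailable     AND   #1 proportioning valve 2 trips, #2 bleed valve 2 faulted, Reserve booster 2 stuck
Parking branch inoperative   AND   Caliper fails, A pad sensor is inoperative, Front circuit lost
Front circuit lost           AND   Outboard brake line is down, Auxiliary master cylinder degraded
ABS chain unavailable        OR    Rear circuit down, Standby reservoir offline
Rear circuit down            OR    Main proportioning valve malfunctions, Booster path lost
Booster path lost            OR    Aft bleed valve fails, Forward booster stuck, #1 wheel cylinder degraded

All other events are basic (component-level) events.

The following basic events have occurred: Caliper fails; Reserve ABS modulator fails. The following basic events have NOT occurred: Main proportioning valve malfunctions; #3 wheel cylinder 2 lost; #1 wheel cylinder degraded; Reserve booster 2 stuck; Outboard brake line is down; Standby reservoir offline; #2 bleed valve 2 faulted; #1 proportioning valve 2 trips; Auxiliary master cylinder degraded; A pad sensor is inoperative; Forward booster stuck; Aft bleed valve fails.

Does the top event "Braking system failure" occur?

No

Booster path lost [OR]: Aft bleed valve fails=not, Forward booster stuck=not, #1 wheel cylinder degraded=not → no input occurs → does not occur.
Rear circuit down [OR]: Main proportioning valve malfunctions=not, Booster path lost=not → no input occurs → does not occur.
ABS chain unavailable [OR]: Rear circuit down=not, Standby reservoir offline=not → no input occurs → does not occur.
Front circuit lost [AND]: Outboard brake line is down=not, Auxiliary master cylinder degraded=not → not all inputs occur → does not occur.
Parking branch inoperative [AND]: Caliper fails=occurs, A pad sensor is inoperative=not, Front circuit lost=not → not all inputs occur → does not occur.
Service line unavailable [AND]: #1 proportioning valve 2 trips=not, #2 bleed valve 2 faulted=not, Reserve booster 2 stuck=not → not all inputs occur → does not occur.
Booster path 2 down [OR]: Parking branch inoperative=not, Reserve ABS modulator fails=occurs, Service line unavailable=not, #3 wheel cylinder 2 lost=not → at least one input occurs → occurs.
Braking system failure [AND]: ABS chain unavailable=not, Booster path 2 down=occurs → not all inputs occur → does not occur.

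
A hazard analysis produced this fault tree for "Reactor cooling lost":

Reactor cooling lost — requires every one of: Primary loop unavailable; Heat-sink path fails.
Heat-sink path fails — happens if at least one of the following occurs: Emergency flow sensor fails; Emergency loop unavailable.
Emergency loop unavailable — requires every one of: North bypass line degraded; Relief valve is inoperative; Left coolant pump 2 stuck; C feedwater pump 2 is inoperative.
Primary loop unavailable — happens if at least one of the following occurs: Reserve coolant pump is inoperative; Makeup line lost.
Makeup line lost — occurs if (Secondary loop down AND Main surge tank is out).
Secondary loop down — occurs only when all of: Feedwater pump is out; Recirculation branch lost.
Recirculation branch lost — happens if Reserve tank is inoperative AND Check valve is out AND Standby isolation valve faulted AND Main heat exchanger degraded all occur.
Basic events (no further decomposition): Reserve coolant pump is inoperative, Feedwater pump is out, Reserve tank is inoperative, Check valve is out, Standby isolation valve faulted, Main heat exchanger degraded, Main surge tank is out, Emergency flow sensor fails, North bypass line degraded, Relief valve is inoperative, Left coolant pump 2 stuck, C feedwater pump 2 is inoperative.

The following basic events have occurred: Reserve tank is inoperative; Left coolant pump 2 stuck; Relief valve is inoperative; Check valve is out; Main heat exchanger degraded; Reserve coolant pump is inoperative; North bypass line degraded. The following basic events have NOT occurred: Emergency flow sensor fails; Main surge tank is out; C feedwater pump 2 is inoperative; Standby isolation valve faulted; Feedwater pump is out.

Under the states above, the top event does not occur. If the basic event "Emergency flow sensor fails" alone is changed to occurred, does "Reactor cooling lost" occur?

Yes

Counterfactual: set "Emergency flow sensor fails" to occurred.
Recirculation branch lost [AND]: Reserve tank is inoperative=occurs, Check valve is out=occurs, Standby isolation valve faulted=not, Main heat exchanger degraded=occurs → not all inputs occur → does not occur.
Secondary loop down [AND]: Feedwater pump is out=not, Recirculation branch lost=not → not all inputs occur → does not occur.
Makeup line lost [AND]: Secondary loop down=not, Main surge tank is out=not → not all inputs occur → does not occur.
Primary loop unavailable [OR]: Reserve coolant pump is inoperative=occurs, Makeup line lost=not → at least one input occurs → occurs.
Emergency loop unavailable [AND]: North bypass line degraded=occurs, Relief valve is inoperative=occurs, Left coolant pump 2 stuck=occurs, C feedwater pump 2 is inoperative=not → not all inputs occur → does not occur.
Heat-sink path fails [OR]: Emergency flow sensor fails=occurs, Emergency loop unavailable=not → at least one input occurs → occurs.
Reactor cooling lost [AND]: Primary loop unavailable=occurs, Heat-sink path fails=occurs → all inputs occur → occurs.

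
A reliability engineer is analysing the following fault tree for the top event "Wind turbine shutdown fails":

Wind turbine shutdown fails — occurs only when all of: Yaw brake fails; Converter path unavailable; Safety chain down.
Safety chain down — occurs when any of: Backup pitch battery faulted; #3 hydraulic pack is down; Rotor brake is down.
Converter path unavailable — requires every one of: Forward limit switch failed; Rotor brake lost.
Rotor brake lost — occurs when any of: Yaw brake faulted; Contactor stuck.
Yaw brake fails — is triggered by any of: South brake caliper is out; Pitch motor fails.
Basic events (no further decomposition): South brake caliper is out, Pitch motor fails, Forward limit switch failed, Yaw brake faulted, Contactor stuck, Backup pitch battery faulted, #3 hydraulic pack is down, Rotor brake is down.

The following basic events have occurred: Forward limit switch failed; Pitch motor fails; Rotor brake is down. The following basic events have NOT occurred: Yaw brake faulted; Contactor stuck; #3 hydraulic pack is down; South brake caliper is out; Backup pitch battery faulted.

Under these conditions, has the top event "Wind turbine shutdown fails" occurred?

Yaw brake fails [OR]: South brake caliper is out=not, Pitch motor fails=occurs → at least one input occurs → occurs.
Rotor brake lost [OR]: Yaw brake faulted=not, Contactor stuck=not → no input occurs → does not occur.
Converter path unavailable [AND]: Forward limit switch failed=occurs, Rotor brake lost=not → not all inputs occur → does not occur.
Safety chain down [OR]: Backup pitch battery faulted=not, #3 hydraulic pack is down=not, Rotor brake is down=occurs → at least one input occurs → occurs.
Wind turbine shutdown fails [AND]: Yaw brake fails=occurs, Converter path unavailable=not, Safety chain down=occurs → not all inputs occur → does not occur.

No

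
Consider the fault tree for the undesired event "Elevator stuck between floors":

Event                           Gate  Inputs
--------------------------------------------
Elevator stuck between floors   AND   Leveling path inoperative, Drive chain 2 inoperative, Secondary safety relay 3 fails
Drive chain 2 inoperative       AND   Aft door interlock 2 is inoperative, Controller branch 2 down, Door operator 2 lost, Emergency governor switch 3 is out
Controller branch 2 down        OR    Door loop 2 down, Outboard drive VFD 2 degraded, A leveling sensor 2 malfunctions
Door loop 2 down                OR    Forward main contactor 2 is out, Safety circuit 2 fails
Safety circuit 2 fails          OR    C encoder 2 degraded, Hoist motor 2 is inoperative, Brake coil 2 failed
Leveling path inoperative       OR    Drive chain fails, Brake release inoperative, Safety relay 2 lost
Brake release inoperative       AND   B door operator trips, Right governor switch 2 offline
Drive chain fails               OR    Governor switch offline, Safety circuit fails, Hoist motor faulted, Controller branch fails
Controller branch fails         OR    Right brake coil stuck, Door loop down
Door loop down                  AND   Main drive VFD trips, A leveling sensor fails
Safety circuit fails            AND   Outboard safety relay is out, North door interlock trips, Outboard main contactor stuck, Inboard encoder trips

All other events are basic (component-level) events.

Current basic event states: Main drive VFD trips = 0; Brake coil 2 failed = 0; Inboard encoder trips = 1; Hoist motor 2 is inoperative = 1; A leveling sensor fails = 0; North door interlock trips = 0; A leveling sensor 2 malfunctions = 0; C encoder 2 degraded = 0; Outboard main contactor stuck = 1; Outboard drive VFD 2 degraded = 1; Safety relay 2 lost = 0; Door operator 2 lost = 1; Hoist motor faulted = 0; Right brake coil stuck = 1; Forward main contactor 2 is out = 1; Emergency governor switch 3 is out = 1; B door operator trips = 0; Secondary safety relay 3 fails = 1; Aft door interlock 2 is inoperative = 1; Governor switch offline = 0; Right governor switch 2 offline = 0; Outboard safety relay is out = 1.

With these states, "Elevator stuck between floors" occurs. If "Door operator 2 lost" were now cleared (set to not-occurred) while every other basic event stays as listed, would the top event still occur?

No

Counterfactual: set "Door operator 2 lost" to not occurred.
Safety circuit fails [AND]: Outboard safety relay is out=occurs, North door interlock trips=not, Outboard main contactor stuck=occurs, Inboard encoder trips=occurs → not all inputs occur → does not occur.
Door loop down [AND]: Main drive VFD trips=not, A leveling sensor fails=not → not all inputs occur → does not occur.
Controller branch fails [OR]: Right brake coil stuck=occurs, Door loop down=not → at least one input occurs → occurs.
Drive chain fails [OR]: Governor switch offline=not, Safety circuit fails=not, Hoist motor faulted=not, Controller branch fails=occurs → at least one input occurs → occurs.
Brake release inoperative [AND]: B door operator trips=not, Right governor switch 2 offline=not → not all inputs occur → does not occur.
Leveling path inoperative [OR]: Drive chain fails=occurs, Brake release inoperative=not, Safety relay 2 lost=not → at least one input occurs → occurs.
Safety circuit 2 fails [OR]: C encoder 2 degraded=not, Hoist motor 2 is inoperative=occurs, Brake coil 2 failed=not → at least one input occurs → occurs.
Door loop 2 down [OR]: Forward main contactor 2 is out=occurs, Safety circuit 2 fails=occurs → at least one input occurs → occurs.
Controller branch 2 down [OR]: Door loop 2 down=occurs, Outboard drive VFD 2 degraded=occurs, A leveling sensor 2 malfunctions=not → at least one input occurs → occurs.
Drive chain 2 inoperative [AND]: Aft door interlock 2 is inoperative=occurs, Controller branch 2 down=occurs, Door operator 2 lost=not, Emergency governor switch 3 is out=occurs → not all inputs occur → does not occur.
Elevator stuck between floors [AND]: Leveling path inoperative=occurs, Drive chain 2 inoperative=not, Secondary safety relay 3 fails=occurs → not all inputs occur → does not occur.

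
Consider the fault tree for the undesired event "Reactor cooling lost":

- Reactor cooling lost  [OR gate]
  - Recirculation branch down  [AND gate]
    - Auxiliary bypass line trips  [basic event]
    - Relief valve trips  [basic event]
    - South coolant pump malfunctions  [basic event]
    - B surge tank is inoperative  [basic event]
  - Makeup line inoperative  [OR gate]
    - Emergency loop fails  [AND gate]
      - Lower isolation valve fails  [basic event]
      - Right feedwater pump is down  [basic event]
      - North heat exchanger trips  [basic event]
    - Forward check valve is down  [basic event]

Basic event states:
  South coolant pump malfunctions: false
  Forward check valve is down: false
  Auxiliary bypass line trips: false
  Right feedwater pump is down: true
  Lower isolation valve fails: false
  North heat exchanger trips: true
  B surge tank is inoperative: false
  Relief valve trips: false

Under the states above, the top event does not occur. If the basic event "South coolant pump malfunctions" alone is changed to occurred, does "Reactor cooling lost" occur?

No

Counterfactual: set "South coolant pump malfunctions" to occurred.
Recirculation branch down [AND]: Auxiliary bypass line trips=not, Relief valve trips=not, South coolant pump malfunctions=occurs, B surge tank is inoperative=not → not all inputs occur → does not occur.
Emergency loop fails [AND]: Lower isolation valve fails=not, Right feedwater pump is down=occurs, North heat exchanger trips=occurs → not all inputs occur → does not occur.
Makeup line inoperative [OR]: Emergency loop fails=not, Forward check valve is down=not → no input occurs → does not occur.
Reactor cooling lost [OR]: Recirculation branch down=not, Makeup line inoperative=not → no input occurs → does not occur.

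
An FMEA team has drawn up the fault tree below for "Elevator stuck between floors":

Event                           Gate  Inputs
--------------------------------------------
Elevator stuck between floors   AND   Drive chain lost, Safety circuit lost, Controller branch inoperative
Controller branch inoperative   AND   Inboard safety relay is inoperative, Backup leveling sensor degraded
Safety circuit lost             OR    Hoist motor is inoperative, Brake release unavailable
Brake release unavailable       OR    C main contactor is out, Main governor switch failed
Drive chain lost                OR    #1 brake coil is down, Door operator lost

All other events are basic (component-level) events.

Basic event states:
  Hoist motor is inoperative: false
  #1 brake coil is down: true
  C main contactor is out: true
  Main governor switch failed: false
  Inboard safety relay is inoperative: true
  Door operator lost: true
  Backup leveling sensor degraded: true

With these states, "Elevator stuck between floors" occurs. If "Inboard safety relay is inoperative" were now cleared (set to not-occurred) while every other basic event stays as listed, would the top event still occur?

No

Counterfactual: set "Inboard safety relay is inoperative" to not occurred.
Drive chain lost [OR]: #1 brake coil is down=occurs, Door operator lost=occurs → at least one input occurs → occurs.
Brake release unavailable [OR]: C main contactor is out=occurs, Main governor switch failed=not → at least one input occurs → occurs.
Safety circuit lost [OR]: Hoist motor is inoperative=not, Brake release unavailable=occurs → at least one input occurs → occurs.
Controller branch inoperative [AND]: Inboard safety relay is inoperative=not, Backup leveling sensor degraded=occurs → not all inputs occur → does not occur.
Elevator stuck between floors [AND]: Drive chain lost=occurs, Safety circuit lost=occurs, Controller branch inoperative=not → not all inputs occur → does not occur.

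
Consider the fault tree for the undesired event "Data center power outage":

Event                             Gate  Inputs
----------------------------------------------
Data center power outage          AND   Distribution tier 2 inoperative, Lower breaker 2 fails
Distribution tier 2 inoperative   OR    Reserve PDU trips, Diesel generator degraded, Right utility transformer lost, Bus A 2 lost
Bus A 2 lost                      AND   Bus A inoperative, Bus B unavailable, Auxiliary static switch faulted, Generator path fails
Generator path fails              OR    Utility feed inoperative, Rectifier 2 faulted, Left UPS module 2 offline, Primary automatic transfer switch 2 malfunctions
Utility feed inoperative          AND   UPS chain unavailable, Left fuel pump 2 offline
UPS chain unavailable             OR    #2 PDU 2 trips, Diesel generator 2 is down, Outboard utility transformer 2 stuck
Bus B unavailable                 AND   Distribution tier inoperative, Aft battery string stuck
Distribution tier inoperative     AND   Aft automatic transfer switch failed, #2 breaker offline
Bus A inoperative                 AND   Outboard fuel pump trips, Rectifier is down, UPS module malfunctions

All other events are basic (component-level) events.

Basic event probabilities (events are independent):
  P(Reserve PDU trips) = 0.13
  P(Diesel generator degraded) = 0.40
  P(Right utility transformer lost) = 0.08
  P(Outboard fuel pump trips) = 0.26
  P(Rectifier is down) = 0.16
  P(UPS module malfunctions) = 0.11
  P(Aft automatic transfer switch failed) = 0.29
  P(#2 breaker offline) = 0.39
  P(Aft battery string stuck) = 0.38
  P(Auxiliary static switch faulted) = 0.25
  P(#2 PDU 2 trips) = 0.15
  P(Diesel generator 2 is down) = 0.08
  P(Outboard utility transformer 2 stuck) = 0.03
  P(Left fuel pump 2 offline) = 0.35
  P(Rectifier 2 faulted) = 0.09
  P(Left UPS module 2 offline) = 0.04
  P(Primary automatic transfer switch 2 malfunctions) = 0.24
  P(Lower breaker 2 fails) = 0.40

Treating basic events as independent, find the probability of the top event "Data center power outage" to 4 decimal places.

0.2079

P(Bus A inoperative) [AND] = 0.26 × 0.16 × 0.11 = 0.004576
P(Distribution tier inoperative) [AND] = 0.29 × 0.39 = 0.113100
P(Bus B unavailable) [AND] = 0.113100 × 0.38 = 0.042978
P(UPS chain unavailable) [OR] = 1 − (1−0.15) × (1−0.08) × (1−0.03) = 0.241460
P(Utility feed inoperative) [AND] = 0.241460 × 0.35 = 0.084511
P(Generator path fails) [OR] = 1 − (1−0.084511) × (1−0.09) × (1−0.04) × (1−0.24) = 0.392174
P(Bus A 2 lost) [AND] = 0.004576 × 0.042978 × 0.25 × 0.392174 = 0.000019
P(Distribution tier 2 inoperative) [OR] = 1 − (1−0.13) × (1−0.40) × (1−0.08) × (1−0.000019) = 0.519769
P(Data center power outage) [AND] = 0.519769 × 0.40 = 0.207908
Rounded to 4 decimal places: P(Data center power outage) ≈ 0.2079.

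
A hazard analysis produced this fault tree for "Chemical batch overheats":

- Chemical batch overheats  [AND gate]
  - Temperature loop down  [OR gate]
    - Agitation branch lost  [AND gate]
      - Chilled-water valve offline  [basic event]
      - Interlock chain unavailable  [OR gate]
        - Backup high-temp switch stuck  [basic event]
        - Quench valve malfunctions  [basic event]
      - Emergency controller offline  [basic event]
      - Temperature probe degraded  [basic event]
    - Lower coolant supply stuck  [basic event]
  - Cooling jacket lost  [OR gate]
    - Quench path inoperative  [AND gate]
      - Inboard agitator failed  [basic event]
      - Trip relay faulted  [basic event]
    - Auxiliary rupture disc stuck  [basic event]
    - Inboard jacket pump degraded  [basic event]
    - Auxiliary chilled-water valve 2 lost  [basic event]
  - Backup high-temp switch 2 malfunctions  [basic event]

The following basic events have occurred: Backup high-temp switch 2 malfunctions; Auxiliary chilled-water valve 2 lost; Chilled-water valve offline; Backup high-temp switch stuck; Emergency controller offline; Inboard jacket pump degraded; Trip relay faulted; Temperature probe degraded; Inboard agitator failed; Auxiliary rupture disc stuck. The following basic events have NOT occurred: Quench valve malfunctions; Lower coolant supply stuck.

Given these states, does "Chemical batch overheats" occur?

Interlock chain unavailable [OR]: Backup high-temp switch stuck=occurs, Quench valve malfunctions=not → at least one input occurs → occurs.
Agitation branch lost [AND]: Chilled-water valve offline=occurs, Interlock chain unavailable=occurs, Emergency controller offline=occurs, Temperature probe degraded=occurs → all inputs occur → occurs.
Temperature loop down [OR]: Agitation branch lost=occurs, Lower coolant supply stuck=not → at least one input occurs → occurs.
Quench path inoperative [AND]: Inboard agitator failed=occurs, Trip relay faulted=occurs → all inputs occur → occurs.
Cooling jacket lost [OR]: Quench path inoperative=occurs, Auxiliary rupture disc stuck=occurs, Inboard jacket pump degraded=occurs, Auxiliary chilled-water valve 2 lost=occurs → at least one input occurs → occurs.
Chemical batch overheats [AND]: Temperature loop down=occurs, Cooling jacket lost=occurs, Backup high-temp switch 2 malfunctions=occurs → all inputs occur → occurs.

Yes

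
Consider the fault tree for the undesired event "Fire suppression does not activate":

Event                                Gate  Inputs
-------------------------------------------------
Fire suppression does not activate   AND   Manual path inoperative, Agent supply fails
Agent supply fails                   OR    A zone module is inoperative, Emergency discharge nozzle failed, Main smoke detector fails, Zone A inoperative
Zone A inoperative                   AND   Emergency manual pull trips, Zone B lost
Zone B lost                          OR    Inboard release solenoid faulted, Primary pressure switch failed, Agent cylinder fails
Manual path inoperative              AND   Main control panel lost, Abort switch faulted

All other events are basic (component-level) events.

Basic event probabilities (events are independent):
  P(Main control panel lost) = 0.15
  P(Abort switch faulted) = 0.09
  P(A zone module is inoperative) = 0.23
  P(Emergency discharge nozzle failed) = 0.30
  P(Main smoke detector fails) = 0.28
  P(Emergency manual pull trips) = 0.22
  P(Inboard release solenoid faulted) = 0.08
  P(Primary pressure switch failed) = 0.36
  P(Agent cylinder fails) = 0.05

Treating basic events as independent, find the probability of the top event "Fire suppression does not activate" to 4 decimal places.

0.0088

P(Manual path inoperative) [AND] = 0.15 × 0.09 = 0.013500
P(Zone B lost) [OR] = 1 − (1−0.08) × (1−0.36) × (1−0.05) = 0.440640
P(Zone A inoperative) [AND] = 0.22 × 0.440640 = 0.096941
P(Agent supply fails) [OR] = 1 − (1−0.23) × (1−0.30) × (1−0.28) × (1−0.096941) = 0.649541
P(Fire suppression does not activate) [AND] = 0.013500 × 0.649541 = 0.008769
Rounded to 4 decimal places: P(Fire suppression does not activate) ≈ 0.0088.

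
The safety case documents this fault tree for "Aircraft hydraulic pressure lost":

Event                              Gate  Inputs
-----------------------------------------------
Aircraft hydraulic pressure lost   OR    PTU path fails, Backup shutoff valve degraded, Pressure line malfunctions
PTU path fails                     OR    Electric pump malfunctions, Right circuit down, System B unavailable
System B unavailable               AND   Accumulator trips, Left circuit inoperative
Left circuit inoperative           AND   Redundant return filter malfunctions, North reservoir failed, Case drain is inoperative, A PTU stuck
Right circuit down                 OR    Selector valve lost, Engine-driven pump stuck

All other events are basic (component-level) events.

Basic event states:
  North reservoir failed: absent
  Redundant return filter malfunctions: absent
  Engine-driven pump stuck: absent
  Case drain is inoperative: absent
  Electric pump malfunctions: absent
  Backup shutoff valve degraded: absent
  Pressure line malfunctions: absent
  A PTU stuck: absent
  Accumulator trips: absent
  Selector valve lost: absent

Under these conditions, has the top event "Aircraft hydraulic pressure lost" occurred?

Right circuit down [OR]: Selector valve lost=not, Engine-driven pump stuck=not → no input occurs → does not occur.
Left circuit inoperative [AND]: Redundant return filter malfunctions=not, North reservoir failed=not, Case drain is inoperative=not, A PTU stuck=not → not all inputs occur → does not occur.
System B unavailable [AND]: Accumulator trips=not, Left circuit inoperative=not → not all inputs occur → does not occur.
PTU path fails [OR]: Electric pump malfunctions=not, Right circuit down=not, System B unavailable=not → no input occurs → does not occur.
Aircraft hydraulic pressure lost [OR]: PTU path fails=not, Backup shutoff valve degraded=not, Pressure line malfunctions=not → no input occurs → does not occur.

No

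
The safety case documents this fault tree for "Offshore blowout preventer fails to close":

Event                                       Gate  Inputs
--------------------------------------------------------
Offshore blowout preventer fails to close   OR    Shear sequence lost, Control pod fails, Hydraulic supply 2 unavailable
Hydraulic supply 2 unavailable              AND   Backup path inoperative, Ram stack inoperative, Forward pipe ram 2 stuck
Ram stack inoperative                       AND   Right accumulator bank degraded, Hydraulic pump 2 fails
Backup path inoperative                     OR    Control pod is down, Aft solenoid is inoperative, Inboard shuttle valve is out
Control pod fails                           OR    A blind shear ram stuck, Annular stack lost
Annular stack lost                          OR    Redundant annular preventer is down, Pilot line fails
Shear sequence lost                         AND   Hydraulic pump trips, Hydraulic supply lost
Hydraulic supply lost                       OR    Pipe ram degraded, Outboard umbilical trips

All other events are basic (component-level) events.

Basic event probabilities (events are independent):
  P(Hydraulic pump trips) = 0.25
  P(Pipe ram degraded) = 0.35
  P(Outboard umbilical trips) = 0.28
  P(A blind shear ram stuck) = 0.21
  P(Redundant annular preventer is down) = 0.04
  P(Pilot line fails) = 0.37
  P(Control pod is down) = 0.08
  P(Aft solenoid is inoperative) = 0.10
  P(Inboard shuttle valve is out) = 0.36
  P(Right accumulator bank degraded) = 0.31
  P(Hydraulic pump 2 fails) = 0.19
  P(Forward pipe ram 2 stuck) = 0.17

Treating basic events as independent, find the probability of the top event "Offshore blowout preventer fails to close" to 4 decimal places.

P(Hydraulic supply lost) [OR] = 1 − (1−0.35) × (1−0.28) = 0.532000
P(Shear sequence lost) [AND] = 0.25 × 0.532000 = 0.133000
P(Annular stack lost) [OR] = 1 − (1−0.04) × (1−0.37) = 0.395200
P(Control pod fails) [OR] = 1 − (1−0.21) × (1−0.395200) = 0.522208
P(Backup path inoperative) [OR] = 1 − (1−0.08) × (1−0.10) × (1−0.36) = 0.470080
P(Ram stack inoperative) [AND] = 0.31 × 0.19 = 0.058900
P(Hydraulic supply 2 unavailable) [AND] = 0.470080 × 0.058900 × 0.17 = 0.004707
P(Offshore blowout preventer fails to close) [OR] = 1 − (1−0.133000) × (1−0.522208) × (1−0.004707) = 0.587704
Rounded to 4 decimal places: P(Offshore blowout preventer fails to close) ≈ 0.5877.

0.5877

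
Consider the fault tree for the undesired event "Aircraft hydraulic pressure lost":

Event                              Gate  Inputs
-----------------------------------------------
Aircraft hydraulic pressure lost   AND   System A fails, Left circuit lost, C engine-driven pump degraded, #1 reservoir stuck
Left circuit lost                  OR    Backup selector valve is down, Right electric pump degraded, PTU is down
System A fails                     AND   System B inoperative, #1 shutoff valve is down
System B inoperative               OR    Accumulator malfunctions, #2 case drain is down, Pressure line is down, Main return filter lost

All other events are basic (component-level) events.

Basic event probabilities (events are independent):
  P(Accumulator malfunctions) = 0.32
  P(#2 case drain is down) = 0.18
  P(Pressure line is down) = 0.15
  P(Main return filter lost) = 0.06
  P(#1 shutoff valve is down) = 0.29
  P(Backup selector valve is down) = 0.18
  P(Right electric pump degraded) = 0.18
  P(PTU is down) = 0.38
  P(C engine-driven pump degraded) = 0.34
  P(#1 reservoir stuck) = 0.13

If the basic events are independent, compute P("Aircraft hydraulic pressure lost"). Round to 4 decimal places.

0.0041

P(System B inoperative) [OR] = 1 − (1−0.32) × (1−0.18) × (1−0.15) × (1−0.06) = 0.554478
P(System A fails) [AND] = 0.554478 × 0.29 = 0.160799
P(Left circuit lost) [OR] = 1 − (1−0.18) × (1−0.18) × (1−0.38) = 0.583112
P(Aircraft hydraulic pressure lost) [AND] = 0.160799 × 0.583112 × 0.34 × 0.13 = 0.004144
Rounded to 4 decimal places: P(Aircraft hydraulic pressure lost) ≈ 0.0041.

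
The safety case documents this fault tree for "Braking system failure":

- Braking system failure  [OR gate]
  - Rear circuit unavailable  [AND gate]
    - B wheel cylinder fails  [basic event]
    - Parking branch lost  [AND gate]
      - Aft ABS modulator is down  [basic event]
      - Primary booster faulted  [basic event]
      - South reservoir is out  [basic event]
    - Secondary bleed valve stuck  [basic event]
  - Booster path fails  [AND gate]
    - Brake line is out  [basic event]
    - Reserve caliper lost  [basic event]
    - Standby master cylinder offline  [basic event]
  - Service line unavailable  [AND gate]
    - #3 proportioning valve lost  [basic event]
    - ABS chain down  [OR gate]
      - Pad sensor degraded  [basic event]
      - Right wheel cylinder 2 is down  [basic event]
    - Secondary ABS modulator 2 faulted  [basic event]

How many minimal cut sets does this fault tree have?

Parking branch lost [AND]: one cut set from each child combined → 1 × 1 × 1 = 1 cut set(s).
Rear circuit unavailable [AND]: one cut set from each child combined → 1 × 1 × 1 = 1 cut set(s).
Booster path fails [AND]: one cut set from each child combined → 1 × 1 × 1 = 1 cut set(s).
ABS chain down [OR]: union of children's cut sets → 2 cut set(s).
Service line unavailable [AND]: one cut set from each child combined → 1 × 2 × 1 = 2 cut set(s).
Braking system failure [OR]: union of children's cut sets → 4 cut set(s).
Minimal cut sets: {Aft ABS modulator is down, B wheel cylinder fails, Primary booster faulted, Secondary bleed valve stuck, South reservoir is out}; {Brake line is out, Reserve caliper lost, Standby master cylinder offline}; {#3 proportioning valve lost, Pad sensor degraded, Secondary ABS modulator 2 faulted}; {#3 proportioning valve lost, Right wheel cylinder 2 is down, Secondary ABS modulator 2 faulted}.

4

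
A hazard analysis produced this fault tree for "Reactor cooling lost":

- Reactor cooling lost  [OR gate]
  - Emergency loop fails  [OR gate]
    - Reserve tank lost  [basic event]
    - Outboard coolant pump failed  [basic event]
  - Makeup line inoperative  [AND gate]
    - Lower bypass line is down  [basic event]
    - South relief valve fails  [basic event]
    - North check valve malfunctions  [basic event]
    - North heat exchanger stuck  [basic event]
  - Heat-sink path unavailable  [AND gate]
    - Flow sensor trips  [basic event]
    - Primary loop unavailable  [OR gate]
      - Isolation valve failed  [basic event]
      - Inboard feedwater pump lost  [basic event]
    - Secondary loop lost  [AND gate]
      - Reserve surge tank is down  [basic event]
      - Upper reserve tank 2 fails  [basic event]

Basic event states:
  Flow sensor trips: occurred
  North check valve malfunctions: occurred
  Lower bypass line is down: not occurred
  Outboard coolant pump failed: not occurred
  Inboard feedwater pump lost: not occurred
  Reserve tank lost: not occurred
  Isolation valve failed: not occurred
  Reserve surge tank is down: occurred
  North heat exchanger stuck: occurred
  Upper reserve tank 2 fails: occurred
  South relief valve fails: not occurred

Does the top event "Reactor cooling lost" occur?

Emergency loop fails [OR]: Reserve tank lost=not, Outboard coolant pump failed=not → no input occurs → does not occur.
Makeup line inoperative [AND]: Lower bypass line is down=not, South relief valve fails=not, North check valve malfunctions=occurs, North heat exchanger stuck=occurs → not all inputs occur → does not occur.
Primary loop unavailable [OR]: Isolation valve failed=not, Inboard feedwater pump lost=not → no input occurs → does not occur.
Secondary loop lost [AND]: Reserve surge tank is down=occurs, Upper reserve tank 2 fails=occurs → all inputs occur → occurs.
Heat-sink path unavailable [AND]: Flow sensor trips=occurs, Primary loop unavailable=not, Secondary loop lost=occurs → not all inputs occur → does not occur.
Reactor cooling lost [OR]: Emergency loop fails=not, Makeup line inoperative=not, Heat-sink path unavailable=not → no input occurs → does not occur.

No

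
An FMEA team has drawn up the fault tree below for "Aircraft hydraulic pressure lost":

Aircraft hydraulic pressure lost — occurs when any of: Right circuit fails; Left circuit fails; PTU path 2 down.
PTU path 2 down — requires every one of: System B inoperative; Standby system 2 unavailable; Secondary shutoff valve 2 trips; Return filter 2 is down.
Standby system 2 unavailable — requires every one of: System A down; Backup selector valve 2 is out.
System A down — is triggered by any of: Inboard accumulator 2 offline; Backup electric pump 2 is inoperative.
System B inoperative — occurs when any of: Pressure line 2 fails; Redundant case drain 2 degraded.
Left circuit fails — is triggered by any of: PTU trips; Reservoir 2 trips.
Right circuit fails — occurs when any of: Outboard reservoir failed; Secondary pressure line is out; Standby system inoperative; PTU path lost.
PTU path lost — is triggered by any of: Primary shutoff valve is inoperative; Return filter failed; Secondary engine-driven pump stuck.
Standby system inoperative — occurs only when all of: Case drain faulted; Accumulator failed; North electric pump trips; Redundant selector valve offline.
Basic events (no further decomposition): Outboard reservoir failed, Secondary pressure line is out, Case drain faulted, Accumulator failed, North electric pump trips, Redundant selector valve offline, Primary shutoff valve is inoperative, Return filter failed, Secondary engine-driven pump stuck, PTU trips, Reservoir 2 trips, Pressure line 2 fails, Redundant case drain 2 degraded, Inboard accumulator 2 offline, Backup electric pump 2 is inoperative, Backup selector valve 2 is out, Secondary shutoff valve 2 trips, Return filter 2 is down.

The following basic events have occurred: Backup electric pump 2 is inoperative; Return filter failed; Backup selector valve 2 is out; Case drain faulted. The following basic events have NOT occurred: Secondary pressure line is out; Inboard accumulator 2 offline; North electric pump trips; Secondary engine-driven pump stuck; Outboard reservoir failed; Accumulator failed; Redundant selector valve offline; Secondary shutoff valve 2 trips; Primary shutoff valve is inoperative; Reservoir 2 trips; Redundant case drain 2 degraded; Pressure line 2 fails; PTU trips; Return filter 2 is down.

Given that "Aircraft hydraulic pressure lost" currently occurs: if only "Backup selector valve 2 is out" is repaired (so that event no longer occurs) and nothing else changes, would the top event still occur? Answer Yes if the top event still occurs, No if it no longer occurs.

Yes

Counterfactual: set "Backup selector valve 2 is out" to not occurred.
Standby system inoperative [AND]: Case drain faulted=occurs, Accumulator failed=not, North electric pump trips=not, Redundant selector valve offline=not → not all inputs occur → does not occur.
PTU path lost [OR]: Primary shutoff valve is inoperative=not, Return filter failed=occurs, Secondary engine-driven pump stuck=not → at least one input occurs → occurs.
Right circuit fails [OR]: Outboard reservoir failed=not, Secondary pressure line is out=not, Standby system inoperative=not, PTU path lost=occurs → at least one input occurs → occurs.
Left circuit fails [OR]: PTU trips=not, Reservoir 2 trips=not → no input occurs → does not occur.
System B inoperative [OR]: Pressure line 2 fails=not, Redundant case drain 2 degraded=not → no input occurs → does not occur.
System A down [OR]: Inboard accumulator 2 offline=not, Backup electric pump 2 is inoperative=occurs → at least one input occurs → occurs.
Standby system 2 unavailable [AND]: System A down=occurs, Backup selector valve 2 is out=not → not all inputs occur → does not occur.
PTU path 2 down [AND]: System B inoperative=not, Standby system 2 unavailable=not, Secondary shutoff valve 2 trips=not, Return filter 2 is down=not → not all inputs occur → does not occur.
Aircraft hydraulic pressure lost [OR]: Right circuit fails=occurs, Left circuit fails=not, PTU path 2 down=not → at least one input occurs → occurs.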